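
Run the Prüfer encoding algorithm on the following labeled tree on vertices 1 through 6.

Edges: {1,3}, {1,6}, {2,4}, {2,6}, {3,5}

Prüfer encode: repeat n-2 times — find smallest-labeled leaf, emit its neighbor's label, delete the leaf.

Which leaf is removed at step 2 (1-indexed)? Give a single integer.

Answer: 2

Derivation:
Step 1: current leaves = {4,5}. Remove leaf 4 (neighbor: 2).
Step 2: current leaves = {2,5}. Remove leaf 2 (neighbor: 6).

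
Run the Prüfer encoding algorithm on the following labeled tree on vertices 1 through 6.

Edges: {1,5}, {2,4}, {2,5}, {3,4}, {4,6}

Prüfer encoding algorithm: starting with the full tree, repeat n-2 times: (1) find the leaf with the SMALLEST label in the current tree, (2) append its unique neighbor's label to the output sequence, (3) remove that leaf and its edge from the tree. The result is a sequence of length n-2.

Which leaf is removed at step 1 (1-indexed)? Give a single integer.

Step 1: current leaves = {1,3,6}. Remove leaf 1 (neighbor: 5).

Answer: 1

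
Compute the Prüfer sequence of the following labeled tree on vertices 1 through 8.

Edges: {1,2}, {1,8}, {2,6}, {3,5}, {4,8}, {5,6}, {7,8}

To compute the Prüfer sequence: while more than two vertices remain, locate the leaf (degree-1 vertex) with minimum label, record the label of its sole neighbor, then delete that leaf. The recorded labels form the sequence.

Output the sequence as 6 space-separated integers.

Step 1: leaves = {3,4,7}. Remove smallest leaf 3, emit neighbor 5.
Step 2: leaves = {4,5,7}. Remove smallest leaf 4, emit neighbor 8.
Step 3: leaves = {5,7}. Remove smallest leaf 5, emit neighbor 6.
Step 4: leaves = {6,7}. Remove smallest leaf 6, emit neighbor 2.
Step 5: leaves = {2,7}. Remove smallest leaf 2, emit neighbor 1.
Step 6: leaves = {1,7}. Remove smallest leaf 1, emit neighbor 8.
Done: 2 vertices remain (7, 8). Sequence = [5 8 6 2 1 8]

Answer: 5 8 6 2 1 8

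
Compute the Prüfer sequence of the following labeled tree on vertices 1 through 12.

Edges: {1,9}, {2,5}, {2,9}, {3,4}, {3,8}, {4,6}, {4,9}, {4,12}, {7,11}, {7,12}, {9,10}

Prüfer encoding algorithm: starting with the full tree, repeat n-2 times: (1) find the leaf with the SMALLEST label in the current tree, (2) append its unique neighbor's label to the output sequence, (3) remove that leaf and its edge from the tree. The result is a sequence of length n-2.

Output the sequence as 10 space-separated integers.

Step 1: leaves = {1,5,6,8,10,11}. Remove smallest leaf 1, emit neighbor 9.
Step 2: leaves = {5,6,8,10,11}. Remove smallest leaf 5, emit neighbor 2.
Step 3: leaves = {2,6,8,10,11}. Remove smallest leaf 2, emit neighbor 9.
Step 4: leaves = {6,8,10,11}. Remove smallest leaf 6, emit neighbor 4.
Step 5: leaves = {8,10,11}. Remove smallest leaf 8, emit neighbor 3.
Step 6: leaves = {3,10,11}. Remove smallest leaf 3, emit neighbor 4.
Step 7: leaves = {10,11}. Remove smallest leaf 10, emit neighbor 9.
Step 8: leaves = {9,11}. Remove smallest leaf 9, emit neighbor 4.
Step 9: leaves = {4,11}. Remove smallest leaf 4, emit neighbor 12.
Step 10: leaves = {11,12}. Remove smallest leaf 11, emit neighbor 7.
Done: 2 vertices remain (7, 12). Sequence = [9 2 9 4 3 4 9 4 12 7]

Answer: 9 2 9 4 3 4 9 4 12 7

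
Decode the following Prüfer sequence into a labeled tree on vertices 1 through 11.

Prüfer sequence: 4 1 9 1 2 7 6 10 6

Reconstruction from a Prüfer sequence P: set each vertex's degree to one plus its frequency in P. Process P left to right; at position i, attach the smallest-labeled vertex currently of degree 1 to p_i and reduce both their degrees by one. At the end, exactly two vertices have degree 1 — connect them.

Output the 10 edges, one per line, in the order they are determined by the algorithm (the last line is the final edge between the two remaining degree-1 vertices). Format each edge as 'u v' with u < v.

Answer: 3 4
1 4
5 9
1 8
1 2
2 7
6 7
9 10
6 10
6 11

Derivation:
Initial degrees: {1:3, 2:2, 3:1, 4:2, 5:1, 6:3, 7:2, 8:1, 9:2, 10:2, 11:1}
Step 1: smallest deg-1 vertex = 3, p_1 = 4. Add edge {3,4}. Now deg[3]=0, deg[4]=1.
Step 2: smallest deg-1 vertex = 4, p_2 = 1. Add edge {1,4}. Now deg[4]=0, deg[1]=2.
Step 3: smallest deg-1 vertex = 5, p_3 = 9. Add edge {5,9}. Now deg[5]=0, deg[9]=1.
Step 4: smallest deg-1 vertex = 8, p_4 = 1. Add edge {1,8}. Now deg[8]=0, deg[1]=1.
Step 5: smallest deg-1 vertex = 1, p_5 = 2. Add edge {1,2}. Now deg[1]=0, deg[2]=1.
Step 6: smallest deg-1 vertex = 2, p_6 = 7. Add edge {2,7}. Now deg[2]=0, deg[7]=1.
Step 7: smallest deg-1 vertex = 7, p_7 = 6. Add edge {6,7}. Now deg[7]=0, deg[6]=2.
Step 8: smallest deg-1 vertex = 9, p_8 = 10. Add edge {9,10}. Now deg[9]=0, deg[10]=1.
Step 9: smallest deg-1 vertex = 10, p_9 = 6. Add edge {6,10}. Now deg[10]=0, deg[6]=1.
Final: two remaining deg-1 vertices are 6, 11. Add edge {6,11}.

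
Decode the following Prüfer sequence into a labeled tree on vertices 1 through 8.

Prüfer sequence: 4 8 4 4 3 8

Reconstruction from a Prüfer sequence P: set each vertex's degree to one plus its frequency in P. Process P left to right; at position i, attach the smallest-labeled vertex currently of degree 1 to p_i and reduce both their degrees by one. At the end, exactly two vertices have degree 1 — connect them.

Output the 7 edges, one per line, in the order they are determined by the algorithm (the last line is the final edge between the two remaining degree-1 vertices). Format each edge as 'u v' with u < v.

Answer: 1 4
2 8
4 5
4 6
3 4
3 8
7 8

Derivation:
Initial degrees: {1:1, 2:1, 3:2, 4:4, 5:1, 6:1, 7:1, 8:3}
Step 1: smallest deg-1 vertex = 1, p_1 = 4. Add edge {1,4}. Now deg[1]=0, deg[4]=3.
Step 2: smallest deg-1 vertex = 2, p_2 = 8. Add edge {2,8}. Now deg[2]=0, deg[8]=2.
Step 3: smallest deg-1 vertex = 5, p_3 = 4. Add edge {4,5}. Now deg[5]=0, deg[4]=2.
Step 4: smallest deg-1 vertex = 6, p_4 = 4. Add edge {4,6}. Now deg[6]=0, deg[4]=1.
Step 5: smallest deg-1 vertex = 4, p_5 = 3. Add edge {3,4}. Now deg[4]=0, deg[3]=1.
Step 6: smallest deg-1 vertex = 3, p_6 = 8. Add edge {3,8}. Now deg[3]=0, deg[8]=1.
Final: two remaining deg-1 vertices are 7, 8. Add edge {7,8}.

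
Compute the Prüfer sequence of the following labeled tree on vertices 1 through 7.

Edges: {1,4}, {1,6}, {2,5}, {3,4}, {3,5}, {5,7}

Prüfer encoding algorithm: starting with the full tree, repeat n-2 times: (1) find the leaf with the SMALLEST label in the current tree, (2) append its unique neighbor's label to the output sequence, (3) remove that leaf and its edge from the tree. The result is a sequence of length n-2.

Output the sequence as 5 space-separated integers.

Step 1: leaves = {2,6,7}. Remove smallest leaf 2, emit neighbor 5.
Step 2: leaves = {6,7}. Remove smallest leaf 6, emit neighbor 1.
Step 3: leaves = {1,7}. Remove smallest leaf 1, emit neighbor 4.
Step 4: leaves = {4,7}. Remove smallest leaf 4, emit neighbor 3.
Step 5: leaves = {3,7}. Remove smallest leaf 3, emit neighbor 5.
Done: 2 vertices remain (5, 7). Sequence = [5 1 4 3 5]

Answer: 5 1 4 3 5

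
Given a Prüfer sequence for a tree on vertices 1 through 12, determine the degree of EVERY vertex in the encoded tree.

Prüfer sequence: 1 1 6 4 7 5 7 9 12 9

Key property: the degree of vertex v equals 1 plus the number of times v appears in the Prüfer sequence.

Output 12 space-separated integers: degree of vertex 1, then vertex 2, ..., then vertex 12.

Answer: 3 1 1 2 2 2 3 1 3 1 1 2

Derivation:
p_1 = 1: count[1] becomes 1
p_2 = 1: count[1] becomes 2
p_3 = 6: count[6] becomes 1
p_4 = 4: count[4] becomes 1
p_5 = 7: count[7] becomes 1
p_6 = 5: count[5] becomes 1
p_7 = 7: count[7] becomes 2
p_8 = 9: count[9] becomes 1
p_9 = 12: count[12] becomes 1
p_10 = 9: count[9] becomes 2
Degrees (1 + count): deg[1]=1+2=3, deg[2]=1+0=1, deg[3]=1+0=1, deg[4]=1+1=2, deg[5]=1+1=2, deg[6]=1+1=2, deg[7]=1+2=3, deg[8]=1+0=1, deg[9]=1+2=3, deg[10]=1+0=1, deg[11]=1+0=1, deg[12]=1+1=2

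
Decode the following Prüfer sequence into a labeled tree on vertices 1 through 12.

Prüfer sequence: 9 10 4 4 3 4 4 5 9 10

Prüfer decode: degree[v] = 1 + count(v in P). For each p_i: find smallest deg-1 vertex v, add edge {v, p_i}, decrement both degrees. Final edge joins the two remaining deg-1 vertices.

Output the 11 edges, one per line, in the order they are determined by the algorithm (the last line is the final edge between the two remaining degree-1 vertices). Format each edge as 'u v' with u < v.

Answer: 1 9
2 10
4 6
4 7
3 8
3 4
4 11
4 5
5 9
9 10
10 12

Derivation:
Initial degrees: {1:1, 2:1, 3:2, 4:5, 5:2, 6:1, 7:1, 8:1, 9:3, 10:3, 11:1, 12:1}
Step 1: smallest deg-1 vertex = 1, p_1 = 9. Add edge {1,9}. Now deg[1]=0, deg[9]=2.
Step 2: smallest deg-1 vertex = 2, p_2 = 10. Add edge {2,10}. Now deg[2]=0, deg[10]=2.
Step 3: smallest deg-1 vertex = 6, p_3 = 4. Add edge {4,6}. Now deg[6]=0, deg[4]=4.
Step 4: smallest deg-1 vertex = 7, p_4 = 4. Add edge {4,7}. Now deg[7]=0, deg[4]=3.
Step 5: smallest deg-1 vertex = 8, p_5 = 3. Add edge {3,8}. Now deg[8]=0, deg[3]=1.
Step 6: smallest deg-1 vertex = 3, p_6 = 4. Add edge {3,4}. Now deg[3]=0, deg[4]=2.
Step 7: smallest deg-1 vertex = 11, p_7 = 4. Add edge {4,11}. Now deg[11]=0, deg[4]=1.
Step 8: smallest deg-1 vertex = 4, p_8 = 5. Add edge {4,5}. Now deg[4]=0, deg[5]=1.
Step 9: smallest deg-1 vertex = 5, p_9 = 9. Add edge {5,9}. Now deg[5]=0, deg[9]=1.
Step 10: smallest deg-1 vertex = 9, p_10 = 10. Add edge {9,10}. Now deg[9]=0, deg[10]=1.
Final: two remaining deg-1 vertices are 10, 12. Add edge {10,12}.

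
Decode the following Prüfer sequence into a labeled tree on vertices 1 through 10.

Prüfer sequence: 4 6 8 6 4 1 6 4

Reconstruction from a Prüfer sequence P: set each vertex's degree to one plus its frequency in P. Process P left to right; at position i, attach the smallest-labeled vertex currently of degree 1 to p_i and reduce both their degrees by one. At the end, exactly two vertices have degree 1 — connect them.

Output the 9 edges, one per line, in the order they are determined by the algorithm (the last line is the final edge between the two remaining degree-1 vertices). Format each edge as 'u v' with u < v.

Answer: 2 4
3 6
5 8
6 7
4 8
1 9
1 6
4 6
4 10

Derivation:
Initial degrees: {1:2, 2:1, 3:1, 4:4, 5:1, 6:4, 7:1, 8:2, 9:1, 10:1}
Step 1: smallest deg-1 vertex = 2, p_1 = 4. Add edge {2,4}. Now deg[2]=0, deg[4]=3.
Step 2: smallest deg-1 vertex = 3, p_2 = 6. Add edge {3,6}. Now deg[3]=0, deg[6]=3.
Step 3: smallest deg-1 vertex = 5, p_3 = 8. Add edge {5,8}. Now deg[5]=0, deg[8]=1.
Step 4: smallest deg-1 vertex = 7, p_4 = 6. Add edge {6,7}. Now deg[7]=0, deg[6]=2.
Step 5: smallest deg-1 vertex = 8, p_5 = 4. Add edge {4,8}. Now deg[8]=0, deg[4]=2.
Step 6: smallest deg-1 vertex = 9, p_6 = 1. Add edge {1,9}. Now deg[9]=0, deg[1]=1.
Step 7: smallest deg-1 vertex = 1, p_7 = 6. Add edge {1,6}. Now deg[1]=0, deg[6]=1.
Step 8: smallest deg-1 vertex = 6, p_8 = 4. Add edge {4,6}. Now deg[6]=0, deg[4]=1.
Final: two remaining deg-1 vertices are 4, 10. Add edge {4,10}.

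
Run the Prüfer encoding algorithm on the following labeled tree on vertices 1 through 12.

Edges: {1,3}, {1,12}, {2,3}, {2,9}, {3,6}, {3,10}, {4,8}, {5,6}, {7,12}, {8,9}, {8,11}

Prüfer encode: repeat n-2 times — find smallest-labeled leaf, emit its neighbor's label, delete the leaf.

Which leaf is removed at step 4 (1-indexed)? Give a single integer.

Step 1: current leaves = {4,5,7,10,11}. Remove leaf 4 (neighbor: 8).
Step 2: current leaves = {5,7,10,11}. Remove leaf 5 (neighbor: 6).
Step 3: current leaves = {6,7,10,11}. Remove leaf 6 (neighbor: 3).
Step 4: current leaves = {7,10,11}. Remove leaf 7 (neighbor: 12).

Answer: 7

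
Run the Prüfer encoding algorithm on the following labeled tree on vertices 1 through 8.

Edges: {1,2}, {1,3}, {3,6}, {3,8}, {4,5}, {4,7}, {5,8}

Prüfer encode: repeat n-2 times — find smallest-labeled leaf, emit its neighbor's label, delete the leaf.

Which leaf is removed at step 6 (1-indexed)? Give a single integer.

Answer: 4

Derivation:
Step 1: current leaves = {2,6,7}. Remove leaf 2 (neighbor: 1).
Step 2: current leaves = {1,6,7}. Remove leaf 1 (neighbor: 3).
Step 3: current leaves = {6,7}. Remove leaf 6 (neighbor: 3).
Step 4: current leaves = {3,7}. Remove leaf 3 (neighbor: 8).
Step 5: current leaves = {7,8}. Remove leaf 7 (neighbor: 4).
Step 6: current leaves = {4,8}. Remove leaf 4 (neighbor: 5).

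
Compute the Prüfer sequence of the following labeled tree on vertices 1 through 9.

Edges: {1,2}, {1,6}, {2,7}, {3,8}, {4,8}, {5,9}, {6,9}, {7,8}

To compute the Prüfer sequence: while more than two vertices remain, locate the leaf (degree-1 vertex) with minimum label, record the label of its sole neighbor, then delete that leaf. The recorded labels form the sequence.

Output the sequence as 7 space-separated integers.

Step 1: leaves = {3,4,5}. Remove smallest leaf 3, emit neighbor 8.
Step 2: leaves = {4,5}. Remove smallest leaf 4, emit neighbor 8.
Step 3: leaves = {5,8}. Remove smallest leaf 5, emit neighbor 9.
Step 4: leaves = {8,9}. Remove smallest leaf 8, emit neighbor 7.
Step 5: leaves = {7,9}. Remove smallest leaf 7, emit neighbor 2.
Step 6: leaves = {2,9}. Remove smallest leaf 2, emit neighbor 1.
Step 7: leaves = {1,9}. Remove smallest leaf 1, emit neighbor 6.
Done: 2 vertices remain (6, 9). Sequence = [8 8 9 7 2 1 6]

Answer: 8 8 9 7 2 1 6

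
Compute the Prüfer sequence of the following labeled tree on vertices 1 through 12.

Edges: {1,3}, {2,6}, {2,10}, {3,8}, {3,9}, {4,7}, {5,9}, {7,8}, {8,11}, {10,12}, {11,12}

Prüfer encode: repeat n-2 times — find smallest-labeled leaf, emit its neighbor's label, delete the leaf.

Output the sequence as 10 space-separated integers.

Step 1: leaves = {1,4,5,6}. Remove smallest leaf 1, emit neighbor 3.
Step 2: leaves = {4,5,6}. Remove smallest leaf 4, emit neighbor 7.
Step 3: leaves = {5,6,7}. Remove smallest leaf 5, emit neighbor 9.
Step 4: leaves = {6,7,9}. Remove smallest leaf 6, emit neighbor 2.
Step 5: leaves = {2,7,9}. Remove smallest leaf 2, emit neighbor 10.
Step 6: leaves = {7,9,10}. Remove smallest leaf 7, emit neighbor 8.
Step 7: leaves = {9,10}. Remove smallest leaf 9, emit neighbor 3.
Step 8: leaves = {3,10}. Remove smallest leaf 3, emit neighbor 8.
Step 9: leaves = {8,10}. Remove smallest leaf 8, emit neighbor 11.
Step 10: leaves = {10,11}. Remove smallest leaf 10, emit neighbor 12.
Done: 2 vertices remain (11, 12). Sequence = [3 7 9 2 10 8 3 8 11 12]

Answer: 3 7 9 2 10 8 3 8 11 12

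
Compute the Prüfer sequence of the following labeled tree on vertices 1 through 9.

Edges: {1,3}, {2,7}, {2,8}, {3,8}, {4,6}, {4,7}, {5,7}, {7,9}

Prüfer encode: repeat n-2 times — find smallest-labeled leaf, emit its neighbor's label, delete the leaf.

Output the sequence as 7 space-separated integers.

Step 1: leaves = {1,5,6,9}. Remove smallest leaf 1, emit neighbor 3.
Step 2: leaves = {3,5,6,9}. Remove smallest leaf 3, emit neighbor 8.
Step 3: leaves = {5,6,8,9}. Remove smallest leaf 5, emit neighbor 7.
Step 4: leaves = {6,8,9}. Remove smallest leaf 6, emit neighbor 4.
Step 5: leaves = {4,8,9}. Remove smallest leaf 4, emit neighbor 7.
Step 6: leaves = {8,9}. Remove smallest leaf 8, emit neighbor 2.
Step 7: leaves = {2,9}. Remove smallest leaf 2, emit neighbor 7.
Done: 2 vertices remain (7, 9). Sequence = [3 8 7 4 7 2 7]

Answer: 3 8 7 4 7 2 7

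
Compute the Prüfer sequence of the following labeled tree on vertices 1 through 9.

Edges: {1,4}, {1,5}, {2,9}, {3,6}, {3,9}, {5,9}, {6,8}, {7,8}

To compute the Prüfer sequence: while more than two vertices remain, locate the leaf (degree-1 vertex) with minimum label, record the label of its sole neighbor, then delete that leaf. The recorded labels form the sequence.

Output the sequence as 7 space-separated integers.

Step 1: leaves = {2,4,7}. Remove smallest leaf 2, emit neighbor 9.
Step 2: leaves = {4,7}. Remove smallest leaf 4, emit neighbor 1.
Step 3: leaves = {1,7}. Remove smallest leaf 1, emit neighbor 5.
Step 4: leaves = {5,7}. Remove smallest leaf 5, emit neighbor 9.
Step 5: leaves = {7,9}. Remove smallest leaf 7, emit neighbor 8.
Step 6: leaves = {8,9}. Remove smallest leaf 8, emit neighbor 6.
Step 7: leaves = {6,9}. Remove smallest leaf 6, emit neighbor 3.
Done: 2 vertices remain (3, 9). Sequence = [9 1 5 9 8 6 3]

Answer: 9 1 5 9 8 6 3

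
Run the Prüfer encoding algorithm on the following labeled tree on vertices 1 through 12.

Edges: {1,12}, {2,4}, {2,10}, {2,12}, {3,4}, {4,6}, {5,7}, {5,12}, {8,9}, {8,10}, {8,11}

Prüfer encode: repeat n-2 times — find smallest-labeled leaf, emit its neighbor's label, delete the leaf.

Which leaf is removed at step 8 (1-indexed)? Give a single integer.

Answer: 11

Derivation:
Step 1: current leaves = {1,3,6,7,9,11}. Remove leaf 1 (neighbor: 12).
Step 2: current leaves = {3,6,7,9,11}. Remove leaf 3 (neighbor: 4).
Step 3: current leaves = {6,7,9,11}. Remove leaf 6 (neighbor: 4).
Step 4: current leaves = {4,7,9,11}. Remove leaf 4 (neighbor: 2).
Step 5: current leaves = {7,9,11}. Remove leaf 7 (neighbor: 5).
Step 6: current leaves = {5,9,11}. Remove leaf 5 (neighbor: 12).
Step 7: current leaves = {9,11,12}. Remove leaf 9 (neighbor: 8).
Step 8: current leaves = {11,12}. Remove leaf 11 (neighbor: 8).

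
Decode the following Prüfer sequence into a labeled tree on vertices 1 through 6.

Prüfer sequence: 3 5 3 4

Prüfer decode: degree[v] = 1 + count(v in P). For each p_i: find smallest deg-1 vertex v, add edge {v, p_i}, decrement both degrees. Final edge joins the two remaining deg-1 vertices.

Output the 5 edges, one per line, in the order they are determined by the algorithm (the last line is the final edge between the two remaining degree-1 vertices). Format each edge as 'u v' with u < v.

Answer: 1 3
2 5
3 5
3 4
4 6

Derivation:
Initial degrees: {1:1, 2:1, 3:3, 4:2, 5:2, 6:1}
Step 1: smallest deg-1 vertex = 1, p_1 = 3. Add edge {1,3}. Now deg[1]=0, deg[3]=2.
Step 2: smallest deg-1 vertex = 2, p_2 = 5. Add edge {2,5}. Now deg[2]=0, deg[5]=1.
Step 3: smallest deg-1 vertex = 5, p_3 = 3. Add edge {3,5}. Now deg[5]=0, deg[3]=1.
Step 4: smallest deg-1 vertex = 3, p_4 = 4. Add edge {3,4}. Now deg[3]=0, deg[4]=1.
Final: two remaining deg-1 vertices are 4, 6. Add edge {4,6}.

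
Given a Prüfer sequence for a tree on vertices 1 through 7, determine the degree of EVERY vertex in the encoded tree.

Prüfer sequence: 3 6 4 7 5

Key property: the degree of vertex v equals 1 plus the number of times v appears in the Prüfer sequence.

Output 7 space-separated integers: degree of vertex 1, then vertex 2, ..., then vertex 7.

p_1 = 3: count[3] becomes 1
p_2 = 6: count[6] becomes 1
p_3 = 4: count[4] becomes 1
p_4 = 7: count[7] becomes 1
p_5 = 5: count[5] becomes 1
Degrees (1 + count): deg[1]=1+0=1, deg[2]=1+0=1, deg[3]=1+1=2, deg[4]=1+1=2, deg[5]=1+1=2, deg[6]=1+1=2, deg[7]=1+1=2

Answer: 1 1 2 2 2 2 2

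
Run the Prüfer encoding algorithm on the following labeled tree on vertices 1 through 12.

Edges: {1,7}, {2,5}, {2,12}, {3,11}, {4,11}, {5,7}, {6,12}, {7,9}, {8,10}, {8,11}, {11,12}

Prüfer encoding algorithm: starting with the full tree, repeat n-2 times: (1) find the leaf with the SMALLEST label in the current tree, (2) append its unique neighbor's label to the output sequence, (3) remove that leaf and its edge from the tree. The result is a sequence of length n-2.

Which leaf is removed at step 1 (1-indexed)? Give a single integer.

Answer: 1

Derivation:
Step 1: current leaves = {1,3,4,6,9,10}. Remove leaf 1 (neighbor: 7).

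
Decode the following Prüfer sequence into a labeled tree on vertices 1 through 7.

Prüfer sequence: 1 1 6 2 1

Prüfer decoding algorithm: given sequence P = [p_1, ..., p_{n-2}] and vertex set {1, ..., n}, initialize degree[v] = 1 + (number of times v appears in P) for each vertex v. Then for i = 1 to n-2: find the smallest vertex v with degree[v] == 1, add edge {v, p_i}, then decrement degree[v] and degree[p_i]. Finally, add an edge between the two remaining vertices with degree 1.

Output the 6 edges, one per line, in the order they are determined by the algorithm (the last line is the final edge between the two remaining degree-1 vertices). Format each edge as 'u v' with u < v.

Answer: 1 3
1 4
5 6
2 6
1 2
1 7

Derivation:
Initial degrees: {1:4, 2:2, 3:1, 4:1, 5:1, 6:2, 7:1}
Step 1: smallest deg-1 vertex = 3, p_1 = 1. Add edge {1,3}. Now deg[3]=0, deg[1]=3.
Step 2: smallest deg-1 vertex = 4, p_2 = 1. Add edge {1,4}. Now deg[4]=0, deg[1]=2.
Step 3: smallest deg-1 vertex = 5, p_3 = 6. Add edge {5,6}. Now deg[5]=0, deg[6]=1.
Step 4: smallest deg-1 vertex = 6, p_4 = 2. Add edge {2,6}. Now deg[6]=0, deg[2]=1.
Step 5: smallest deg-1 vertex = 2, p_5 = 1. Add edge {1,2}. Now deg[2]=0, deg[1]=1.
Final: two remaining deg-1 vertices are 1, 7. Add edge {1,7}.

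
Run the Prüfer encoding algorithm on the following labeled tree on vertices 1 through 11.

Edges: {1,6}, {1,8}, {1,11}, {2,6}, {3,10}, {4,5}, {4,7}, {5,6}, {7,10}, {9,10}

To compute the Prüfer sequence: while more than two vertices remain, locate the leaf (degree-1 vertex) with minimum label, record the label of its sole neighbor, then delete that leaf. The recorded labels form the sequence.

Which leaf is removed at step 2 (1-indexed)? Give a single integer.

Step 1: current leaves = {2,3,8,9,11}. Remove leaf 2 (neighbor: 6).
Step 2: current leaves = {3,8,9,11}. Remove leaf 3 (neighbor: 10).

Answer: 3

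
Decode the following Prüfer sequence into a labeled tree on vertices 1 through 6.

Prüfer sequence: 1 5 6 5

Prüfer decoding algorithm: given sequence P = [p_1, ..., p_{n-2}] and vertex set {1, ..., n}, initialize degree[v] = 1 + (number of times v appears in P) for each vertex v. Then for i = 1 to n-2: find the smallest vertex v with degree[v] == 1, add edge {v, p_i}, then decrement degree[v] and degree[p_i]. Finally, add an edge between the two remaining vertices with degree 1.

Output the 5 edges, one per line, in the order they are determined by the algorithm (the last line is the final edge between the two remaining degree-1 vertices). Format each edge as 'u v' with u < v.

Answer: 1 2
1 5
3 6
4 5
5 6

Derivation:
Initial degrees: {1:2, 2:1, 3:1, 4:1, 5:3, 6:2}
Step 1: smallest deg-1 vertex = 2, p_1 = 1. Add edge {1,2}. Now deg[2]=0, deg[1]=1.
Step 2: smallest deg-1 vertex = 1, p_2 = 5. Add edge {1,5}. Now deg[1]=0, deg[5]=2.
Step 3: smallest deg-1 vertex = 3, p_3 = 6. Add edge {3,6}. Now deg[3]=0, deg[6]=1.
Step 4: smallest deg-1 vertex = 4, p_4 = 5. Add edge {4,5}. Now deg[4]=0, deg[5]=1.
Final: two remaining deg-1 vertices are 5, 6. Add edge {5,6}.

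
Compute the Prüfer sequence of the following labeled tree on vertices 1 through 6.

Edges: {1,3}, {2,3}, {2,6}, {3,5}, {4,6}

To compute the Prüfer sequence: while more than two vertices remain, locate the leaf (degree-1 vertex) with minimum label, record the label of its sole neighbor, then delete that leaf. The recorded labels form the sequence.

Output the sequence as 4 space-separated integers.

Step 1: leaves = {1,4,5}. Remove smallest leaf 1, emit neighbor 3.
Step 2: leaves = {4,5}. Remove smallest leaf 4, emit neighbor 6.
Step 3: leaves = {5,6}. Remove smallest leaf 5, emit neighbor 3.
Step 4: leaves = {3,6}. Remove smallest leaf 3, emit neighbor 2.
Done: 2 vertices remain (2, 6). Sequence = [3 6 3 2]

Answer: 3 6 3 2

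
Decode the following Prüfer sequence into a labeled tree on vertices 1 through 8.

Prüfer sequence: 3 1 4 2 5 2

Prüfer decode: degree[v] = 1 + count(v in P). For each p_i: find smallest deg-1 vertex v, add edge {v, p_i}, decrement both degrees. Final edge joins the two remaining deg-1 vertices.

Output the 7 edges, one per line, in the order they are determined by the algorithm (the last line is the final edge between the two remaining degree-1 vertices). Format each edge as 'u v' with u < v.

Answer: 3 6
1 3
1 4
2 4
5 7
2 5
2 8

Derivation:
Initial degrees: {1:2, 2:3, 3:2, 4:2, 5:2, 6:1, 7:1, 8:1}
Step 1: smallest deg-1 vertex = 6, p_1 = 3. Add edge {3,6}. Now deg[6]=0, deg[3]=1.
Step 2: smallest deg-1 vertex = 3, p_2 = 1. Add edge {1,3}. Now deg[3]=0, deg[1]=1.
Step 3: smallest deg-1 vertex = 1, p_3 = 4. Add edge {1,4}. Now deg[1]=0, deg[4]=1.
Step 4: smallest deg-1 vertex = 4, p_4 = 2. Add edge {2,4}. Now deg[4]=0, deg[2]=2.
Step 5: smallest deg-1 vertex = 7, p_5 = 5. Add edge {5,7}. Now deg[7]=0, deg[5]=1.
Step 6: smallest deg-1 vertex = 5, p_6 = 2. Add edge {2,5}. Now deg[5]=0, deg[2]=1.
Final: two remaining deg-1 vertices are 2, 8. Add edge {2,8}.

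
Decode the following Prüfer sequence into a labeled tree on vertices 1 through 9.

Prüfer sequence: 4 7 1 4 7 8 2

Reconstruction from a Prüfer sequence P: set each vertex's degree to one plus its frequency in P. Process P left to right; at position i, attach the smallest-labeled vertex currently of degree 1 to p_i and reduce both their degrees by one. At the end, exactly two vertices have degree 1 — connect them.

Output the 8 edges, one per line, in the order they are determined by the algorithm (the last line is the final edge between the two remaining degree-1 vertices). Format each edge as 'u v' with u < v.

Answer: 3 4
5 7
1 6
1 4
4 7
7 8
2 8
2 9

Derivation:
Initial degrees: {1:2, 2:2, 3:1, 4:3, 5:1, 6:1, 7:3, 8:2, 9:1}
Step 1: smallest deg-1 vertex = 3, p_1 = 4. Add edge {3,4}. Now deg[3]=0, deg[4]=2.
Step 2: smallest deg-1 vertex = 5, p_2 = 7. Add edge {5,7}. Now deg[5]=0, deg[7]=2.
Step 3: smallest deg-1 vertex = 6, p_3 = 1. Add edge {1,6}. Now deg[6]=0, deg[1]=1.
Step 4: smallest deg-1 vertex = 1, p_4 = 4. Add edge {1,4}. Now deg[1]=0, deg[4]=1.
Step 5: smallest deg-1 vertex = 4, p_5 = 7. Add edge {4,7}. Now deg[4]=0, deg[7]=1.
Step 6: smallest deg-1 vertex = 7, p_6 = 8. Add edge {7,8}. Now deg[7]=0, deg[8]=1.
Step 7: smallest deg-1 vertex = 8, p_7 = 2. Add edge {2,8}. Now deg[8]=0, deg[2]=1.
Final: two remaining deg-1 vertices are 2, 9. Add edge {2,9}.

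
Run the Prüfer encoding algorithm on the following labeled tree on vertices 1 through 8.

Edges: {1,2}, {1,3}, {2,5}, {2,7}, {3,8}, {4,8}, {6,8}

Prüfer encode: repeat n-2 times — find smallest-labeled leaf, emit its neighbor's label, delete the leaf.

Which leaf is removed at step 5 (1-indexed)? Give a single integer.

Step 1: current leaves = {4,5,6,7}. Remove leaf 4 (neighbor: 8).
Step 2: current leaves = {5,6,7}. Remove leaf 5 (neighbor: 2).
Step 3: current leaves = {6,7}. Remove leaf 6 (neighbor: 8).
Step 4: current leaves = {7,8}. Remove leaf 7 (neighbor: 2).
Step 5: current leaves = {2,8}. Remove leaf 2 (neighbor: 1).

Answer: 2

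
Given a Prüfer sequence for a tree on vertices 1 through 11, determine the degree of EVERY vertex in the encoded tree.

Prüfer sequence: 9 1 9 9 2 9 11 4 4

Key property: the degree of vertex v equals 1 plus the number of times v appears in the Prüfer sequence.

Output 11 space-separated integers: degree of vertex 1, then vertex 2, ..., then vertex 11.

p_1 = 9: count[9] becomes 1
p_2 = 1: count[1] becomes 1
p_3 = 9: count[9] becomes 2
p_4 = 9: count[9] becomes 3
p_5 = 2: count[2] becomes 1
p_6 = 9: count[9] becomes 4
p_7 = 11: count[11] becomes 1
p_8 = 4: count[4] becomes 1
p_9 = 4: count[4] becomes 2
Degrees (1 + count): deg[1]=1+1=2, deg[2]=1+1=2, deg[3]=1+0=1, deg[4]=1+2=3, deg[5]=1+0=1, deg[6]=1+0=1, deg[7]=1+0=1, deg[8]=1+0=1, deg[9]=1+4=5, deg[10]=1+0=1, deg[11]=1+1=2

Answer: 2 2 1 3 1 1 1 1 5 1 2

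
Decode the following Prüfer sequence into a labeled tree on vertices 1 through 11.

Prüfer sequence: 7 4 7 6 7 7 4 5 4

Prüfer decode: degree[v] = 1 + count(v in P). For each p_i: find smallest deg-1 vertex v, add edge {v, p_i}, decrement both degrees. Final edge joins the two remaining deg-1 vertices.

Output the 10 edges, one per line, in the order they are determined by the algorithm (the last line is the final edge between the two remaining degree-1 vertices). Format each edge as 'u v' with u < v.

Answer: 1 7
2 4
3 7
6 8
6 7
7 9
4 7
5 10
4 5
4 11

Derivation:
Initial degrees: {1:1, 2:1, 3:1, 4:4, 5:2, 6:2, 7:5, 8:1, 9:1, 10:1, 11:1}
Step 1: smallest deg-1 vertex = 1, p_1 = 7. Add edge {1,7}. Now deg[1]=0, deg[7]=4.
Step 2: smallest deg-1 vertex = 2, p_2 = 4. Add edge {2,4}. Now deg[2]=0, deg[4]=3.
Step 3: smallest deg-1 vertex = 3, p_3 = 7. Add edge {3,7}. Now deg[3]=0, deg[7]=3.
Step 4: smallest deg-1 vertex = 8, p_4 = 6. Add edge {6,8}. Now deg[8]=0, deg[6]=1.
Step 5: smallest deg-1 vertex = 6, p_5 = 7. Add edge {6,7}. Now deg[6]=0, deg[7]=2.
Step 6: smallest deg-1 vertex = 9, p_6 = 7. Add edge {7,9}. Now deg[9]=0, deg[7]=1.
Step 7: smallest deg-1 vertex = 7, p_7 = 4. Add edge {4,7}. Now deg[7]=0, deg[4]=2.
Step 8: smallest deg-1 vertex = 10, p_8 = 5. Add edge {5,10}. Now deg[10]=0, deg[5]=1.
Step 9: smallest deg-1 vertex = 5, p_9 = 4. Add edge {4,5}. Now deg[5]=0, deg[4]=1.
Final: two remaining deg-1 vertices are 4, 11. Add edge {4,11}.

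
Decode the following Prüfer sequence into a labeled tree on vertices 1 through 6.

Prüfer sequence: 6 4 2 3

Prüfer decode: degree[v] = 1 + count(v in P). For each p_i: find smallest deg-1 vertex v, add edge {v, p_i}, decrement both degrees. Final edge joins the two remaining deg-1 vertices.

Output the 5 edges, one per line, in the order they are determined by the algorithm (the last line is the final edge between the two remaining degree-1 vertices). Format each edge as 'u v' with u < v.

Answer: 1 6
4 5
2 4
2 3
3 6

Derivation:
Initial degrees: {1:1, 2:2, 3:2, 4:2, 5:1, 6:2}
Step 1: smallest deg-1 vertex = 1, p_1 = 6. Add edge {1,6}. Now deg[1]=0, deg[6]=1.
Step 2: smallest deg-1 vertex = 5, p_2 = 4. Add edge {4,5}. Now deg[5]=0, deg[4]=1.
Step 3: smallest deg-1 vertex = 4, p_3 = 2. Add edge {2,4}. Now deg[4]=0, deg[2]=1.
Step 4: smallest deg-1 vertex = 2, p_4 = 3. Add edge {2,3}. Now deg[2]=0, deg[3]=1.
Final: two remaining deg-1 vertices are 3, 6. Add edge {3,6}.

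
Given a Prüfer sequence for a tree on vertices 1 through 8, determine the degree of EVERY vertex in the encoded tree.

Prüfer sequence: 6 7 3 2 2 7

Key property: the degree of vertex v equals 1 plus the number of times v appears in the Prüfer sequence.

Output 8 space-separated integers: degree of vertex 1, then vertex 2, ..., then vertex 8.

p_1 = 6: count[6] becomes 1
p_2 = 7: count[7] becomes 1
p_3 = 3: count[3] becomes 1
p_4 = 2: count[2] becomes 1
p_5 = 2: count[2] becomes 2
p_6 = 7: count[7] becomes 2
Degrees (1 + count): deg[1]=1+0=1, deg[2]=1+2=3, deg[3]=1+1=2, deg[4]=1+0=1, deg[5]=1+0=1, deg[6]=1+1=2, deg[7]=1+2=3, deg[8]=1+0=1

Answer: 1 3 2 1 1 2 3 1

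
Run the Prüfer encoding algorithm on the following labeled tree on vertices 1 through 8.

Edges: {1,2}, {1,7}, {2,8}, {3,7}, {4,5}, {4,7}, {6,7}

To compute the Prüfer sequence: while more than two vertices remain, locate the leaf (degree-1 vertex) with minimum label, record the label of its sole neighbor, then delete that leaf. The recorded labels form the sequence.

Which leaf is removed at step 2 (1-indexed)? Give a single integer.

Step 1: current leaves = {3,5,6,8}. Remove leaf 3 (neighbor: 7).
Step 2: current leaves = {5,6,8}. Remove leaf 5 (neighbor: 4).

Answer: 5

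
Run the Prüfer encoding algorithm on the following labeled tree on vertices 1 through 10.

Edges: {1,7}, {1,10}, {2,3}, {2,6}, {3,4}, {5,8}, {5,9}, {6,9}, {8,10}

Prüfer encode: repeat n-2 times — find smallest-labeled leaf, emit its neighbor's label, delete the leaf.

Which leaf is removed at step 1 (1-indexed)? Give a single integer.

Step 1: current leaves = {4,7}. Remove leaf 4 (neighbor: 3).

Answer: 4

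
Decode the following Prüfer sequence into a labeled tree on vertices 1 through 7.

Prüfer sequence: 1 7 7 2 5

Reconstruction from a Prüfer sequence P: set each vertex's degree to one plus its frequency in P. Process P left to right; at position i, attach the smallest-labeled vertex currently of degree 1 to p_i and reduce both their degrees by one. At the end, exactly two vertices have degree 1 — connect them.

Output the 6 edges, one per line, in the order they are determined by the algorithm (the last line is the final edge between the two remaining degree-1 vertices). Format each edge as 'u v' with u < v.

Initial degrees: {1:2, 2:2, 3:1, 4:1, 5:2, 6:1, 7:3}
Step 1: smallest deg-1 vertex = 3, p_1 = 1. Add edge {1,3}. Now deg[3]=0, deg[1]=1.
Step 2: smallest deg-1 vertex = 1, p_2 = 7. Add edge {1,7}. Now deg[1]=0, deg[7]=2.
Step 3: smallest deg-1 vertex = 4, p_3 = 7. Add edge {4,7}. Now deg[4]=0, deg[7]=1.
Step 4: smallest deg-1 vertex = 6, p_4 = 2. Add edge {2,6}. Now deg[6]=0, deg[2]=1.
Step 5: smallest deg-1 vertex = 2, p_5 = 5. Add edge {2,5}. Now deg[2]=0, deg[5]=1.
Final: two remaining deg-1 vertices are 5, 7. Add edge {5,7}.

Answer: 1 3
1 7
4 7
2 6
2 5
5 7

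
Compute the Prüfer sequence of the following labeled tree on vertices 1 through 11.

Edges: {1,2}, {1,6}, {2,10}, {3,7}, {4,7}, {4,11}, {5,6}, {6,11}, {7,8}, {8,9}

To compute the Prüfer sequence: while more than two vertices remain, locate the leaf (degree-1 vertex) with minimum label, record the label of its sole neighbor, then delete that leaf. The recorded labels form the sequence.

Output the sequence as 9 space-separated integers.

Answer: 7 6 8 7 4 11 2 1 6

Derivation:
Step 1: leaves = {3,5,9,10}. Remove smallest leaf 3, emit neighbor 7.
Step 2: leaves = {5,9,10}. Remove smallest leaf 5, emit neighbor 6.
Step 3: leaves = {9,10}. Remove smallest leaf 9, emit neighbor 8.
Step 4: leaves = {8,10}. Remove smallest leaf 8, emit neighbor 7.
Step 5: leaves = {7,10}. Remove smallest leaf 7, emit neighbor 4.
Step 6: leaves = {4,10}. Remove smallest leaf 4, emit neighbor 11.
Step 7: leaves = {10,11}. Remove smallest leaf 10, emit neighbor 2.
Step 8: leaves = {2,11}. Remove smallest leaf 2, emit neighbor 1.
Step 9: leaves = {1,11}. Remove smallest leaf 1, emit neighbor 6.
Done: 2 vertices remain (6, 11). Sequence = [7 6 8 7 4 11 2 1 6]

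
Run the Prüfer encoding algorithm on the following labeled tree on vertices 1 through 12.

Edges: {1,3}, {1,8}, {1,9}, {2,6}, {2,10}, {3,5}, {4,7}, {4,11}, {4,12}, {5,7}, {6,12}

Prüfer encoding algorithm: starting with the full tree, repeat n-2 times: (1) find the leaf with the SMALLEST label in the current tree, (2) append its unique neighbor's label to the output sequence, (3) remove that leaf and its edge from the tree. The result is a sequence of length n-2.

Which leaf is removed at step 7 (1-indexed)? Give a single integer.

Step 1: current leaves = {8,9,10,11}. Remove leaf 8 (neighbor: 1).
Step 2: current leaves = {9,10,11}. Remove leaf 9 (neighbor: 1).
Step 3: current leaves = {1,10,11}. Remove leaf 1 (neighbor: 3).
Step 4: current leaves = {3,10,11}. Remove leaf 3 (neighbor: 5).
Step 5: current leaves = {5,10,11}. Remove leaf 5 (neighbor: 7).
Step 6: current leaves = {7,10,11}. Remove leaf 7 (neighbor: 4).
Step 7: current leaves = {10,11}. Remove leaf 10 (neighbor: 2).

Answer: 10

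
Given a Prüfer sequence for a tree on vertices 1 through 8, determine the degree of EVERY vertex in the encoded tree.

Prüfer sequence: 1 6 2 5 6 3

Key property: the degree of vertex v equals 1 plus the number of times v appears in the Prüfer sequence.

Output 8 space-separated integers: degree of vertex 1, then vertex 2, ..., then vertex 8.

p_1 = 1: count[1] becomes 1
p_2 = 6: count[6] becomes 1
p_3 = 2: count[2] becomes 1
p_4 = 5: count[5] becomes 1
p_5 = 6: count[6] becomes 2
p_6 = 3: count[3] becomes 1
Degrees (1 + count): deg[1]=1+1=2, deg[2]=1+1=2, deg[3]=1+1=2, deg[4]=1+0=1, deg[5]=1+1=2, deg[6]=1+2=3, deg[7]=1+0=1, deg[8]=1+0=1

Answer: 2 2 2 1 2 3 1 1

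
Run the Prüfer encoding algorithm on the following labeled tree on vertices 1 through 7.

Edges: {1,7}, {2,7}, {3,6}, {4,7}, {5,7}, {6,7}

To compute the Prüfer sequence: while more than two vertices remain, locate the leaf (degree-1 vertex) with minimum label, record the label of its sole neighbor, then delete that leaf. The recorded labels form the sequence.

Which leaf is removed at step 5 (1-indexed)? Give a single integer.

Answer: 5

Derivation:
Step 1: current leaves = {1,2,3,4,5}. Remove leaf 1 (neighbor: 7).
Step 2: current leaves = {2,3,4,5}. Remove leaf 2 (neighbor: 7).
Step 3: current leaves = {3,4,5}. Remove leaf 3 (neighbor: 6).
Step 4: current leaves = {4,5,6}. Remove leaf 4 (neighbor: 7).
Step 5: current leaves = {5,6}. Remove leaf 5 (neighbor: 7).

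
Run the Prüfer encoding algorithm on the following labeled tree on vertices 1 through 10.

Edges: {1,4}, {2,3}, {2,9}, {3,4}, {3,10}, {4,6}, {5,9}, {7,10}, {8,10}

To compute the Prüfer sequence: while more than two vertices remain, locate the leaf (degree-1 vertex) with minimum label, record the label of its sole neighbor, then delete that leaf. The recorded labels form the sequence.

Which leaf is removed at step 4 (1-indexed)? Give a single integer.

Answer: 4

Derivation:
Step 1: current leaves = {1,5,6,7,8}. Remove leaf 1 (neighbor: 4).
Step 2: current leaves = {5,6,7,8}. Remove leaf 5 (neighbor: 9).
Step 3: current leaves = {6,7,8,9}. Remove leaf 6 (neighbor: 4).
Step 4: current leaves = {4,7,8,9}. Remove leaf 4 (neighbor: 3).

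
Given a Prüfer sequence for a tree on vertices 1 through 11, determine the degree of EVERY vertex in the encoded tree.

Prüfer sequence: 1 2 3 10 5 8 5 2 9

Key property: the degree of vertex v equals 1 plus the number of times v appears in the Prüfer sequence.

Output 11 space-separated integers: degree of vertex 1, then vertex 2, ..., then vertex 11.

p_1 = 1: count[1] becomes 1
p_2 = 2: count[2] becomes 1
p_3 = 3: count[3] becomes 1
p_4 = 10: count[10] becomes 1
p_5 = 5: count[5] becomes 1
p_6 = 8: count[8] becomes 1
p_7 = 5: count[5] becomes 2
p_8 = 2: count[2] becomes 2
p_9 = 9: count[9] becomes 1
Degrees (1 + count): deg[1]=1+1=2, deg[2]=1+2=3, deg[3]=1+1=2, deg[4]=1+0=1, deg[5]=1+2=3, deg[6]=1+0=1, deg[7]=1+0=1, deg[8]=1+1=2, deg[9]=1+1=2, deg[10]=1+1=2, deg[11]=1+0=1

Answer: 2 3 2 1 3 1 1 2 2 2 1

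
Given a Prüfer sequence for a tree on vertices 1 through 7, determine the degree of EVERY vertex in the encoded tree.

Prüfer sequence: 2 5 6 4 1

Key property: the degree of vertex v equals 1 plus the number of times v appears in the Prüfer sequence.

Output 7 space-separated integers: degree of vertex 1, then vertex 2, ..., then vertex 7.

p_1 = 2: count[2] becomes 1
p_2 = 5: count[5] becomes 1
p_3 = 6: count[6] becomes 1
p_4 = 4: count[4] becomes 1
p_5 = 1: count[1] becomes 1
Degrees (1 + count): deg[1]=1+1=2, deg[2]=1+1=2, deg[3]=1+0=1, deg[4]=1+1=2, deg[5]=1+1=2, deg[6]=1+1=2, deg[7]=1+0=1

Answer: 2 2 1 2 2 2 1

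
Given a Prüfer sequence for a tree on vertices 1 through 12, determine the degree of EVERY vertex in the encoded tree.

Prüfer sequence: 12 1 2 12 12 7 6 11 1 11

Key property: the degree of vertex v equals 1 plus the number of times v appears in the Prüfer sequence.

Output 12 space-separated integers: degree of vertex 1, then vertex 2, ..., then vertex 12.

p_1 = 12: count[12] becomes 1
p_2 = 1: count[1] becomes 1
p_3 = 2: count[2] becomes 1
p_4 = 12: count[12] becomes 2
p_5 = 12: count[12] becomes 3
p_6 = 7: count[7] becomes 1
p_7 = 6: count[6] becomes 1
p_8 = 11: count[11] becomes 1
p_9 = 1: count[1] becomes 2
p_10 = 11: count[11] becomes 2
Degrees (1 + count): deg[1]=1+2=3, deg[2]=1+1=2, deg[3]=1+0=1, deg[4]=1+0=1, deg[5]=1+0=1, deg[6]=1+1=2, deg[7]=1+1=2, deg[8]=1+0=1, deg[9]=1+0=1, deg[10]=1+0=1, deg[11]=1+2=3, deg[12]=1+3=4

Answer: 3 2 1 1 1 2 2 1 1 1 3 4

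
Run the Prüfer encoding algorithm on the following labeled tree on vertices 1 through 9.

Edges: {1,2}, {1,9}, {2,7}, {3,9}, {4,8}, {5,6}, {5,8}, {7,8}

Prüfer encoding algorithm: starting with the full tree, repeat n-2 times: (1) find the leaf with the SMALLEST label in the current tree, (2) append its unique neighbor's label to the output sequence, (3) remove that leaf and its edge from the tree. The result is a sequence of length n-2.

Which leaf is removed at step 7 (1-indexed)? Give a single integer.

Answer: 2

Derivation:
Step 1: current leaves = {3,4,6}. Remove leaf 3 (neighbor: 9).
Step 2: current leaves = {4,6,9}. Remove leaf 4 (neighbor: 8).
Step 3: current leaves = {6,9}. Remove leaf 6 (neighbor: 5).
Step 4: current leaves = {5,9}. Remove leaf 5 (neighbor: 8).
Step 5: current leaves = {8,9}. Remove leaf 8 (neighbor: 7).
Step 6: current leaves = {7,9}. Remove leaf 7 (neighbor: 2).
Step 7: current leaves = {2,9}. Remove leaf 2 (neighbor: 1).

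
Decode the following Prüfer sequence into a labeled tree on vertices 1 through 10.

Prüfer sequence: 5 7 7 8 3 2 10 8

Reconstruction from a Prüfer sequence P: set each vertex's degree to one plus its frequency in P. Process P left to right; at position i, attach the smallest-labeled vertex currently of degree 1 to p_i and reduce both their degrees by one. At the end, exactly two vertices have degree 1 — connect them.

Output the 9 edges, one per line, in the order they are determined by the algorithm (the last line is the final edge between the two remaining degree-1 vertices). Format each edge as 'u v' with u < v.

Initial degrees: {1:1, 2:2, 3:2, 4:1, 5:2, 6:1, 7:3, 8:3, 9:1, 10:2}
Step 1: smallest deg-1 vertex = 1, p_1 = 5. Add edge {1,5}. Now deg[1]=0, deg[5]=1.
Step 2: smallest deg-1 vertex = 4, p_2 = 7. Add edge {4,7}. Now deg[4]=0, deg[7]=2.
Step 3: smallest deg-1 vertex = 5, p_3 = 7. Add edge {5,7}. Now deg[5]=0, deg[7]=1.
Step 4: smallest deg-1 vertex = 6, p_4 = 8. Add edge {6,8}. Now deg[6]=0, deg[8]=2.
Step 5: smallest deg-1 vertex = 7, p_5 = 3. Add edge {3,7}. Now deg[7]=0, deg[3]=1.
Step 6: smallest deg-1 vertex = 3, p_6 = 2. Add edge {2,3}. Now deg[3]=0, deg[2]=1.
Step 7: smallest deg-1 vertex = 2, p_7 = 10. Add edge {2,10}. Now deg[2]=0, deg[10]=1.
Step 8: smallest deg-1 vertex = 9, p_8 = 8. Add edge {8,9}. Now deg[9]=0, deg[8]=1.
Final: two remaining deg-1 vertices are 8, 10. Add edge {8,10}.

Answer: 1 5
4 7
5 7
6 8
3 7
2 3
2 10
8 9
8 10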